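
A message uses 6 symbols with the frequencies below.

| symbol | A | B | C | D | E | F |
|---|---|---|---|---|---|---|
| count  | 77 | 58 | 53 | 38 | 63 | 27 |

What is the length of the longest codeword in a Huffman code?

Merge the two lowest-weight nodes at each step:
merge F(27) and D(38): 65
merge C(53) and B(58): 111
merge E(63) and 65: 128
merge A(77) and 111: 188
merge 128 and 188: 316
Maximum depth reached is 3.

3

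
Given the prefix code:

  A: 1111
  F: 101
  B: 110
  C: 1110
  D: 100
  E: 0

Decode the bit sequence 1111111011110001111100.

Read left to right; each codeword is recognised as soon as it completes (prefix code):
  1111→A | 1110→C | 1111→A | 0→E | 0→E | 0→E | 1111→A | 100→D
Decoded message: ACAEEEAD

ACAEEEAD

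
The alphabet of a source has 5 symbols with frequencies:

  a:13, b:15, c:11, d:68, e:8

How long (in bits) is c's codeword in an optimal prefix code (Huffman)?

3

Repeatedly merge the two smallest:
e(8) + c(11) → 19
a(13) + b(15) → 28
19 + 28 → 47
47 + d(68) → 115
The subtree containing c is merged 3 times, so code length = 3.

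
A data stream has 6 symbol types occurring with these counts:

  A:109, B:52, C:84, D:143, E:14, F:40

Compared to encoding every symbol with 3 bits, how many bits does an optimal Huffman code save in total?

282

Fixed-length: 3 bits × 442 symbols = 1326 bits.
Huffman merges:
merge E(14) and F(40): 54
merge B(52) and 54: 106
merge C(84) and 106: 190
merge A(109) and D(143): 252
merge 190 and 252: 442
Huffman total = 54 + 106 + 190 + 252 + 442 = 1044 bits.
Saving = 1326 − 1044 = 282 bits.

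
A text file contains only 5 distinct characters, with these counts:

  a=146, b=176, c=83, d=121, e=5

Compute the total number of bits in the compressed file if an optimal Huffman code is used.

Merge the two smallest weights repeatedly:
e(5) + c(83) → 88
88 + d(121) → 209
a(146) + b(176) → 322
209 + 322 → 531
Each symbol's bit-cost is frequency × depth; summing gives 1150 bits (equivalently 88 + 209 + 322 + 531).

1150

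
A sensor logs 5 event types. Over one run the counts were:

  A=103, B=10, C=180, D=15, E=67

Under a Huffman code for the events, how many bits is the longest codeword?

Merge the two lowest-weight nodes at each step:
B(10) + D(15) → 25
25 + E(67) → 92
92 + A(103) → 195
C(180) + 195 → 375
The rarest symbols sit at the bottom; the longest codeword is 4 bits.

4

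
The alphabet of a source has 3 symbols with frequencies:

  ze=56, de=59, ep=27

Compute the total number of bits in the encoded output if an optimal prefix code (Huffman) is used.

225

Build the Huffman tree bottom-up:
ep(27) + ze(56) → 83
de(59) + 83 → 142
Each symbol's bit-cost is frequency × depth; summing gives 225 bits (equivalently 83 + 142).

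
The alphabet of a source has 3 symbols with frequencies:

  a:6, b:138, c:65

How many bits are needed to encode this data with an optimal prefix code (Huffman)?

280

Greedily combine the two least-frequent nodes:
combine a(6), c(65) → 71
combine 71, b(138) → 209
Each symbol's bit-cost is frequency × depth; summing gives 280 bits (equivalently 71 + 209).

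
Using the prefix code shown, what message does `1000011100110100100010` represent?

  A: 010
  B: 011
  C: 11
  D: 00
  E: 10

Read left to right; each codeword is recognised as soon as it completes (prefix code):
  10→E | 00→D | 011→B | 10→E | 011→B | 010→A | 010→A | 00→D | 10→E
Decoded message: EDBEBAADE

EDBEBAADE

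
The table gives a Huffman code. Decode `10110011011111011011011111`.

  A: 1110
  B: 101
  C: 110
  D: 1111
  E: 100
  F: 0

BECDBBBD

Read left to right; each codeword is recognised as soon as it completes (prefix code):
  101→B | 100→E | 110→C | 1111→D | 101→B | 101→B | 101→B | 1111→D
Decoded message: BECDBBBD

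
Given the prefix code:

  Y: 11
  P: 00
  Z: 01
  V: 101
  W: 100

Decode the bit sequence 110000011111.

Read left to right; each codeword is recognised as soon as it completes (prefix code):
  11→Y | 00→P | 00→P | 01→Z | 11→Y | 11→Y
Decoded message: YPPZYY

YPPZYY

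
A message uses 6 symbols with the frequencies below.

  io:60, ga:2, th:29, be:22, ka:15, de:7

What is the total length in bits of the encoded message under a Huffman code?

Merge the two smallest weights repeatedly:
combine ga(2), de(7) → 9
combine 9, ka(15) → 24
combine be(22), 24 → 46
combine th(29), 46 → 75
combine io(60), 75 → 135
The encoded length is the sum of every internal node's weight: 9 + 24 + 46 + 75 + 135 = 289 bits.

289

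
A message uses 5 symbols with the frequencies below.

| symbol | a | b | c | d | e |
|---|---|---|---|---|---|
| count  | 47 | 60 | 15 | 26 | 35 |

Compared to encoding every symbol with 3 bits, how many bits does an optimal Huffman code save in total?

Fixed-length: 3 bits × 183 symbols = 549 bits.
Huffman merges:
c(15) + d(26) → 41
e(35) + 41 → 76
a(47) + b(60) → 107
76 + 107 → 183
Huffman total = 41 + 76 + 107 + 183 = 407 bits.
Saving = 549 − 407 = 142 bits.

142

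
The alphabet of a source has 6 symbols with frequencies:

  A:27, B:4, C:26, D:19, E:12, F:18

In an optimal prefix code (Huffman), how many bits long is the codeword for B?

4

Build the tree from the bottom:
merge B(4) and E(12): 16
merge 16 and F(18): 34
merge D(19) and C(26): 45
merge A(27) and 34: 61
merge 45 and 61: 106
B's leaf is at depth 4, giving a 4-bit codeword.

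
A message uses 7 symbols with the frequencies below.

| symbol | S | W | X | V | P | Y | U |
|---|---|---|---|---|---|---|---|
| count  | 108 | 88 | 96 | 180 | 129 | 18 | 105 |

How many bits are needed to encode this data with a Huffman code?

Greedily combine the two least-frequent nodes:
combine Y(18), W(88) → 106
combine X(96), U(105) → 201
combine 106, S(108) → 214
combine P(129), V(180) → 309
combine 201, 214 → 415
combine 309, 415 → 724
Each symbol's bit-cost is frequency × depth; summing gives 1969 bits (equivalently 106 + 201 + 214 + 309 + 415 + 724).

1969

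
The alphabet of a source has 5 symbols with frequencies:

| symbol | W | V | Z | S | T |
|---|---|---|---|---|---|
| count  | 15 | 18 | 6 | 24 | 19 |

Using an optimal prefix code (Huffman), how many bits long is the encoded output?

Greedily combine the two least-frequent nodes:
merge Z(6) and W(15): 21
merge V(18) and T(19): 37
merge 21 and S(24): 45
merge 37 and 45: 82
The encoded length is the sum of every internal node's weight: 21 + 37 + 45 + 82 = 185 bits.

185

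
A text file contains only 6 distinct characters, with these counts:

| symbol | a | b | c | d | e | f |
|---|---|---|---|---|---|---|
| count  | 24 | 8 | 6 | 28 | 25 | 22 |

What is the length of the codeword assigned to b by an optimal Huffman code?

4

Build the tree from the bottom:
merge c(6) and b(8): 14
merge 14 and f(22): 36
merge a(24) and e(25): 49
merge d(28) and 36: 64
merge 49 and 64: 113
b's leaf is at depth 4, giving a 4-bit codeword.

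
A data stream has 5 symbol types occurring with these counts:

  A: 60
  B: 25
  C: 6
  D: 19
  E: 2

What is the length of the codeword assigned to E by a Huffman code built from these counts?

Huffman merges, smallest pair first:
merge E(2) and C(6): 8
merge 8 and D(19): 27
merge B(25) and 27: 52
merge 52 and A(60): 112
The subtree containing E is merged 4 times, so code length = 4.

4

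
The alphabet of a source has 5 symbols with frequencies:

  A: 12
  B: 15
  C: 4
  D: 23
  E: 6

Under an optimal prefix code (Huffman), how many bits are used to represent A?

Build the tree from the bottom:
C(4) + E(6) → 10
10 + A(12) → 22
B(15) + 22 → 37
D(23) + 37 → 60
A sits 3 levels below the root, so its codeword is 3 bits.

3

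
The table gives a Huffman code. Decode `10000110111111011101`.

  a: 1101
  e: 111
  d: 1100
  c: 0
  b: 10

Read left to right; each codeword is recognised as soon as it completes (prefix code):
  10→b | 0→c | 0→c | 0→c | 1101→a | 111→e | 1101→a | 1101→a
Decoded message: bcccaeaa

bcccaeaa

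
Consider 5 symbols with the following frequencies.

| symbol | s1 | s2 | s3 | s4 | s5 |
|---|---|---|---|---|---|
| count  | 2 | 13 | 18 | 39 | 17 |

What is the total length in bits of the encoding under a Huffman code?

186

Greedily combine the two least-frequent nodes:
combine s1(2), s2(13) → 15
combine 15, s5(17) → 32
combine s3(18), 32 → 50
combine s4(39), 50 → 89
The encoded length is the sum of every internal node's weight: 15 + 32 + 50 + 89 = 186 bits.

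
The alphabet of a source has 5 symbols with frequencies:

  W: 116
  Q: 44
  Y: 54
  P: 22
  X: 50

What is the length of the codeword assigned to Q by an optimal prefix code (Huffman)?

3

Repeatedly merge the two smallest:
P(22) + Q(44) → 66
X(50) + Y(54) → 104
66 + 104 → 170
W(116) + 170 → 286
The subtree containing Q is merged 3 times, so code length = 3.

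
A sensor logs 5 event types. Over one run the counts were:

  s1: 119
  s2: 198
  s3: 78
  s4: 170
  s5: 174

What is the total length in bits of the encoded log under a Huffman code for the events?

Merge the two smallest weights repeatedly:
merge s3(78) and s1(119): 197
merge s4(170) and s5(174): 344
merge 197 and s2(198): 395
merge 344 and 395: 739
The encoded length is the sum of every internal node's weight: 197 + 344 + 395 + 739 = 1675 bits.

1675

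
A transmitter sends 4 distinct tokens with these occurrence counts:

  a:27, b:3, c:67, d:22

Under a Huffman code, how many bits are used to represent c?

Huffman merges, smallest pair first:
combine b(3), d(22) → 25
combine 25, a(27) → 52
combine 52, c(67) → 119
c sits one level below the root: a 1-bit codeword.

1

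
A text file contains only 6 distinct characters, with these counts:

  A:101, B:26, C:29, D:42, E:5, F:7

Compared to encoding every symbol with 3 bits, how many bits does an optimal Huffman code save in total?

Fixed-length: 3 bits × 210 symbols = 630 bits.
Huffman merges:
E(5) + F(7) → 12
12 + B(26) → 38
C(29) + 38 → 67
D(42) + 67 → 109
A(101) + 109 → 210
Huffman total = 12 + 38 + 67 + 109 + 210 = 436 bits.
Saving = 630 − 436 = 194 bits.

194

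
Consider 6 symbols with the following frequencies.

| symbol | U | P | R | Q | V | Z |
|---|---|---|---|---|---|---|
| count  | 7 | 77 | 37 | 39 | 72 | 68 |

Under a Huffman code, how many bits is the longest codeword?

Merge the two lowest-weight nodes at each step:
merge U(7) and R(37): 44
merge Q(39) and 44: 83
merge Z(68) and V(72): 140
merge P(77) and 83: 160
merge 140 and 160: 300
Maximum depth reached is 4.

4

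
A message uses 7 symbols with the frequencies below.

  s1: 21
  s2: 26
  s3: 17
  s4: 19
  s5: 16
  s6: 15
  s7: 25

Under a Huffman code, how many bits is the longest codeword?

Merge the two lowest-weight nodes at each step:
s6(15) + s5(16) → 31
s3(17) + s4(19) → 36
s1(21) + s7(25) → 46
s2(26) + 31 → 57
36 + 46 → 82
57 + 82 → 139
The rarest symbols sit at the bottom; the longest codeword is 3 bits.

3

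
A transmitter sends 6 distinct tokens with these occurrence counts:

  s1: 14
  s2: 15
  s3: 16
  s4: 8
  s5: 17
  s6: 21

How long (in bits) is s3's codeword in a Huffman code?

3

Build the tree from the bottom:
s4(8) + s1(14) → 22
s2(15) + s3(16) → 31
s5(17) + s6(21) → 38
22 + 31 → 53
38 + 53 → 91
The subtree containing s3 is merged 3 times, so code length = 3.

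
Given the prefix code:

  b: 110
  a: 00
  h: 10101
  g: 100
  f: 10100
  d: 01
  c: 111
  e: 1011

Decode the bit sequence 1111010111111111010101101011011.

chccbhhe

Read left to right; each codeword is recognised as soon as it completes (prefix code):
  111→c | 10101→h | 111→c | 111→c | 110→b | 10101→h | 10101→h | 1011→e
Decoded message: chccbhhe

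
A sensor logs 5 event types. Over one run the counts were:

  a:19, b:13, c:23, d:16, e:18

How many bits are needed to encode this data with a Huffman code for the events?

Build the Huffman tree bottom-up:
b(13) + d(16) → 29
e(18) + a(19) → 37
c(23) + 29 → 52
37 + 52 → 89
The encoded length is the sum of every internal node's weight: 29 + 37 + 52 + 89 = 207 bits.

207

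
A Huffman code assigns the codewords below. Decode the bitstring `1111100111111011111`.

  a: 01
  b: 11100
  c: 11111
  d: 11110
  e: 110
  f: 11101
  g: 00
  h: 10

cgchc

Read left to right; each codeword is recognised as soon as it completes (prefix code):
  11111→c | 00→g | 11111→c | 10→h | 11111→c
Decoded message: cgchc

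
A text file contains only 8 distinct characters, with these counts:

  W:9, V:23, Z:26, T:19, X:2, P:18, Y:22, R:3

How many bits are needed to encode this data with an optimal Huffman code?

Build the Huffman tree bottom-up:
X(2) + R(3) → 5
5 + W(9) → 14
14 + P(18) → 32
T(19) + Y(22) → 41
V(23) + Z(26) → 49
32 + 41 → 73
49 + 73 → 122
Total encoded bits = sum of merged weights = 5 + 14 + 32 + 41 + 49 + 73 + 122 = 336.

336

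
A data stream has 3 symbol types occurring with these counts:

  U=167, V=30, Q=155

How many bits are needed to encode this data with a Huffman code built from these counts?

537

Merge the two smallest weights repeatedly:
combine V(30), Q(155) → 185
combine U(167), 185 → 352
Total encoded bits = sum of merged weights = 185 + 352 = 537.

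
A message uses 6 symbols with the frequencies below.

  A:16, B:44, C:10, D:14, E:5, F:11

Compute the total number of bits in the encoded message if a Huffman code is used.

Greedily combine the two least-frequent nodes:
combine E(5), C(10) → 15
combine F(11), D(14) → 25
combine 15, A(16) → 31
combine 25, 31 → 56
combine B(44), 56 → 100
Each symbol's bit-cost is frequency × depth; summing gives 227 bits (equivalently 15 + 25 + 31 + 56 + 100).

227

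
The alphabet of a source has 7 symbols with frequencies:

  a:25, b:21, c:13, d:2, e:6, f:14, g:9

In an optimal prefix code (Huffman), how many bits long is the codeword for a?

2

Huffman merges, smallest pair first:
combine d(2), e(6) → 8
combine 8, g(9) → 17
combine c(13), f(14) → 27
combine 17, b(21) → 38
combine a(25), 27 → 52
combine 38, 52 → 90
a's leaf is at depth 2, giving a 2-bit codeword.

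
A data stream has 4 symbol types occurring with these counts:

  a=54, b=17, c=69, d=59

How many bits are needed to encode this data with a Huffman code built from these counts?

398

Build the Huffman tree bottom-up:
b(17) + a(54) → 71
d(59) + c(69) → 128
71 + 128 → 199
Each symbol's bit-cost is frequency × depth; summing gives 398 bits (equivalently 71 + 128 + 199).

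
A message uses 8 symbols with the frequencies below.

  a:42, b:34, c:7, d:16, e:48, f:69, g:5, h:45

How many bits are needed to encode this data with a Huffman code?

721

Merge the two smallest weights repeatedly:
merge g(5) and c(7): 12
merge 12 and d(16): 28
merge 28 and b(34): 62
merge a(42) and h(45): 87
merge e(48) and 62: 110
merge f(69) and 87: 156
merge 110 and 156: 266
The encoded length is the sum of every internal node's weight: 12 + 28 + 62 + 87 + 110 + 156 + 266 = 721 bits.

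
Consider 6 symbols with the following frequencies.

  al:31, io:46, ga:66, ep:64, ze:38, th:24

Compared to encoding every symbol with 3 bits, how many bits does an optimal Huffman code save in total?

Fixed-length: 3 bits × 269 symbols = 807 bits.
Huffman merges:
th(24) + al(31) → 55
ze(38) + io(46) → 84
55 + ep(64) → 119
ga(66) + 84 → 150
119 + 150 → 269
Huffman total = 55 + 84 + 119 + 150 + 269 = 677 bits.
Saving = 807 − 677 = 130 bits.

130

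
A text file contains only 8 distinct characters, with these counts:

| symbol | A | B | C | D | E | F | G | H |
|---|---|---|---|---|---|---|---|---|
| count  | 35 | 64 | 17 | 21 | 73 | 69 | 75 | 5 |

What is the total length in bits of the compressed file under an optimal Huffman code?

994

Build the Huffman tree bottom-up:
merge H(5) and C(17): 22
merge D(21) and 22: 43
merge A(35) and 43: 78
merge B(64) and F(69): 133
merge E(73) and G(75): 148
merge 78 and 133: 211
merge 148 and 211: 359
Total encoded bits = sum of merged weights = 22 + 43 + 78 + 133 + 148 + 211 + 359 = 994.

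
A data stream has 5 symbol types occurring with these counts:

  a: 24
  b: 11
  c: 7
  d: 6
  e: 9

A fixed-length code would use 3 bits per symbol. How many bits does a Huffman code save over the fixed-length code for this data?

48

Fixed-length: 3 bits × 57 symbols = 171 bits.
Huffman merges:
d(6) + c(7) → 13
e(9) + b(11) → 20
13 + 20 → 33
a(24) + 33 → 57
Huffman total = 13 + 20 + 33 + 57 = 123 bits.
Saving = 171 − 123 = 48 bits.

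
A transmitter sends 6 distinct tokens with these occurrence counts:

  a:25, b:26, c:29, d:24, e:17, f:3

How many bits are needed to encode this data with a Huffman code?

312

Merge the two smallest weights repeatedly:
f(3) + e(17) → 20
20 + d(24) → 44
a(25) + b(26) → 51
c(29) + 44 → 73
51 + 73 → 124
The encoded length is the sum of every internal node's weight: 20 + 44 + 51 + 73 + 124 = 312 bits.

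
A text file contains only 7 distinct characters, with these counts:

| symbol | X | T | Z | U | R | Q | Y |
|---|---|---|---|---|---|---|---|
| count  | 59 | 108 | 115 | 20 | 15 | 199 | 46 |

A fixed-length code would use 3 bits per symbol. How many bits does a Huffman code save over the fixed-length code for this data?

Fixed-length: 3 bits × 562 symbols = 1686 bits.
Huffman merges:
R(15) + U(20) → 35
35 + Y(46) → 81
X(59) + 81 → 140
T(108) + Z(115) → 223
140 + Q(199) → 339
223 + 339 → 562
Huffman total = 35 + 81 + 140 + 223 + 339 + 562 = 1380 bits.
Saving = 1686 − 1380 = 306 bits.

306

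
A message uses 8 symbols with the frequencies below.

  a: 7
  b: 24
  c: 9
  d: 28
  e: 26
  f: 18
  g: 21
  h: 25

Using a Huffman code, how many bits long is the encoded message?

462

Greedily combine the two least-frequent nodes:
merge a(7) and c(9): 16
merge 16 and f(18): 34
merge g(21) and b(24): 45
merge h(25) and e(26): 51
merge d(28) and 34: 62
merge 45 and 51: 96
merge 62 and 96: 158
Each symbol's bit-cost is frequency × depth; summing gives 462 bits (equivalently 16 + 34 + 45 + 51 + 62 + 96 + 158).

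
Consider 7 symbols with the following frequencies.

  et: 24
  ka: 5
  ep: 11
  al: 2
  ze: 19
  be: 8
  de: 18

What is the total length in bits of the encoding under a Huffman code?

222

Merge the two smallest weights repeatedly:
combine al(2), ka(5) → 7
combine 7, be(8) → 15
combine ep(11), 15 → 26
combine de(18), ze(19) → 37
combine et(24), 26 → 50
combine 37, 50 → 87
The encoded length is the sum of every internal node's weight: 7 + 15 + 26 + 37 + 50 + 87 = 222 bits.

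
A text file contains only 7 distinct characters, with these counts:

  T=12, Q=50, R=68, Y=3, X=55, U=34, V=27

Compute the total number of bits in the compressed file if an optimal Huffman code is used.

Merge the two smallest weights repeatedly:
combine Y(3), T(12) → 15
combine 15, V(27) → 42
combine U(34), 42 → 76
combine Q(50), X(55) → 105
combine R(68), 76 → 144
combine 105, 144 → 249
Each symbol's bit-cost is frequency × depth; summing gives 631 bits (equivalently 15 + 42 + 76 + 105 + 144 + 249).

631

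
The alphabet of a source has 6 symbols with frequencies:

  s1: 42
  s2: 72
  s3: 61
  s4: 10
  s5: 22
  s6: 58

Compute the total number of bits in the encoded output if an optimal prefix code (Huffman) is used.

636

Greedily combine the two least-frequent nodes:
combine s4(10), s5(22) → 32
combine 32, s1(42) → 74
combine s6(58), s3(61) → 119
combine s2(72), 74 → 146
combine 119, 146 → 265
Each symbol's bit-cost is frequency × depth; summing gives 636 bits (equivalently 32 + 74 + 119 + 146 + 265).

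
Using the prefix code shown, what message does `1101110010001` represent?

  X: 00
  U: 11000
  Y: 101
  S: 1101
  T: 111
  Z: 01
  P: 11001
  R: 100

SPXZ

Read left to right; each codeword is recognised as soon as it completes (prefix code):
  1101→S | 11001→P | 00→X | 01→Z
Decoded message: SPXZ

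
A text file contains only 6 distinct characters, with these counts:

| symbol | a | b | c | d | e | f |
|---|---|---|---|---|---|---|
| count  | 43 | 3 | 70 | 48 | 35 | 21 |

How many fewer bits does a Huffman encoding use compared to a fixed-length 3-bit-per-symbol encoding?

137

Fixed-length: 3 bits × 220 symbols = 660 bits.
Huffman merges:
combine b(3), f(21) → 24
combine 24, e(35) → 59
combine a(43), d(48) → 91
combine 59, c(70) → 129
combine 91, 129 → 220
Huffman total = 24 + 59 + 91 + 129 + 220 = 523 bits.
Saving = 660 − 523 = 137 bits.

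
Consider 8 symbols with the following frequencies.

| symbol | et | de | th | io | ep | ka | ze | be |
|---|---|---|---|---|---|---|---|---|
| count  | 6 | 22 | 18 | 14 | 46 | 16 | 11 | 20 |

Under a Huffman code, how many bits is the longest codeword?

4

Merge the two lowest-weight nodes at each step:
merge et(6) and ze(11): 17
merge io(14) and ka(16): 30
merge 17 and th(18): 35
merge be(20) and de(22): 42
merge 30 and 35: 65
merge 42 and ep(46): 88
merge 65 and 88: 153
The first pair merged (et, ze) ends up deepest, at depth 4.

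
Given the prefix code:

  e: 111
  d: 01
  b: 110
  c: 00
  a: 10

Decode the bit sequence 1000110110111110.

acbbeb

Read left to right; each codeword is recognised as soon as it completes (prefix code):
  10→a | 00→c | 110→b | 110→b | 111→e | 110→b
Decoded message: acbbeb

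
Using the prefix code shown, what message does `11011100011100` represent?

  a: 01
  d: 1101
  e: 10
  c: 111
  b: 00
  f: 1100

Read left to right; each codeword is recognised as soon as it completes (prefix code):
  1101→d | 1100→f | 01→a | 1100→f
Decoded message: dfaf

dfaf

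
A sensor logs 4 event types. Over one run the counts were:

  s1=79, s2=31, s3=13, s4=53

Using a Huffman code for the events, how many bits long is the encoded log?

317

Greedily combine the two least-frequent nodes:
merge s3(13) and s2(31): 44
merge 44 and s4(53): 97
merge s1(79) and 97: 176
The encoded length is the sum of every internal node's weight: 44 + 97 + 176 = 317 bits.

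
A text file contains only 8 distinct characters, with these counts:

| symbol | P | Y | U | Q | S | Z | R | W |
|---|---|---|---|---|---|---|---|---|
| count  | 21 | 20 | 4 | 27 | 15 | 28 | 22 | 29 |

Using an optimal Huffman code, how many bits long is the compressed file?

488

Build the Huffman tree bottom-up:
merge U(4) and S(15): 19
merge 19 and Y(20): 39
merge P(21) and R(22): 43
merge Q(27) and Z(28): 55
merge W(29) and 39: 68
merge 43 and 55: 98
merge 68 and 98: 166
The encoded length is the sum of every internal node's weight: 19 + 39 + 43 + 55 + 68 + 98 + 166 = 488 bits.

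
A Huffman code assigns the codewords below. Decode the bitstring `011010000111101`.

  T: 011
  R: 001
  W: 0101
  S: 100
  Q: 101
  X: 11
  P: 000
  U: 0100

Read left to right; each codeword is recognised as soon as it completes (prefix code):
  011→T | 0100→U | 001→R | 11→X | 101→Q
Decoded message: TURXQ

TURXQ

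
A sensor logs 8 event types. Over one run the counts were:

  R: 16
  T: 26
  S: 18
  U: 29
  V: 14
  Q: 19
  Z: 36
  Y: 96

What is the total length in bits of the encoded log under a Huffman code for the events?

Greedily combine the two least-frequent nodes:
combine V(14), R(16) → 30
combine S(18), Q(19) → 37
combine T(26), U(29) → 55
combine 30, Z(36) → 66
combine 37, 55 → 92
combine 66, 92 → 158
combine Y(96), 158 → 254
Each symbol's bit-cost is frequency × depth; summing gives 692 bits (equivalently 30 + 37 + 55 + 66 + 92 + 158 + 254).

692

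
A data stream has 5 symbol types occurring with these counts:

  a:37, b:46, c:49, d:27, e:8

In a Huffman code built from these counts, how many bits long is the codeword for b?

2

Huffman merges, smallest pair first:
merge e(8) and d(27): 35
merge 35 and a(37): 72
merge b(46) and c(49): 95
merge 72 and 95: 167
b sits 2 levels below the root, so its codeword is 2 bits.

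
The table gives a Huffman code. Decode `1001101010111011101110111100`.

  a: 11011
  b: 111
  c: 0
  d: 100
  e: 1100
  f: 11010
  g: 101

dfgagae

Read left to right; each codeword is recognised as soon as it completes (prefix code):
  100→d | 11010→f | 101→g | 11011→a | 101→g | 11011→a | 1100→e
Decoded message: dfgagae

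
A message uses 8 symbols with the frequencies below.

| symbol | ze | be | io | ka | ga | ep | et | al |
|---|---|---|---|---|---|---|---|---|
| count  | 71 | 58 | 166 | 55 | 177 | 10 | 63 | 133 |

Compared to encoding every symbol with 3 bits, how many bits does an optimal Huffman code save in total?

157

Fixed-length: 3 bits × 733 symbols = 2199 bits.
Huffman merges:
merge ep(10) and ka(55): 65
merge be(58) and et(63): 121
merge 65 and ze(71): 136
merge 121 and al(133): 254
merge 136 and io(166): 302
merge ga(177) and 254: 431
merge 302 and 431: 733
Huffman total = 65 + 121 + 136 + 254 + 302 + 431 + 733 = 2042 bits.
Saving = 2199 − 2042 = 157 bits.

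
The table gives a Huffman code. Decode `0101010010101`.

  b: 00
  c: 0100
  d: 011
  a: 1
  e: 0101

ecae

Read left to right; each codeword is recognised as soon as it completes (prefix code):
  0101→e | 0100→c | 1→a | 0101→e
Decoded message: ecae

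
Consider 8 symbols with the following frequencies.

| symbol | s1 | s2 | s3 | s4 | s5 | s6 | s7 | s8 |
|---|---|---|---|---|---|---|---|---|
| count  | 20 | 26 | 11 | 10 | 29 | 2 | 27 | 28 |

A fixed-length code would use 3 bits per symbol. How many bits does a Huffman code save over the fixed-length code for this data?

Fixed-length: 3 bits × 153 symbols = 459 bits.
Huffman merges:
s6(2) + s4(10) → 12
s3(11) + 12 → 23
s1(20) + 23 → 43
s2(26) + s7(27) → 53
s8(28) + s5(29) → 57
43 + 53 → 96
57 + 96 → 153
Huffman total = 12 + 23 + 43 + 53 + 57 + 96 + 153 = 437 bits.
Saving = 459 − 437 = 22 bits.

22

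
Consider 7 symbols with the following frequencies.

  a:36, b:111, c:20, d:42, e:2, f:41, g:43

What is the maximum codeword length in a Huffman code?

5

Merge the two lowest-weight nodes at each step:
merge e(2) and c(20): 22
merge 22 and a(36): 58
merge f(41) and d(42): 83
merge g(43) and 58: 101
merge 83 and 101: 184
merge b(111) and 184: 295
Maximum depth reached is 5.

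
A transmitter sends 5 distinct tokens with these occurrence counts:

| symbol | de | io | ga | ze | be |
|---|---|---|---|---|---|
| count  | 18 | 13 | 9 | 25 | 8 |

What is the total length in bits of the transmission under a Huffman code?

163

Merge the two smallest weights repeatedly:
merge be(8) and ga(9): 17
merge io(13) and 17: 30
merge de(18) and ze(25): 43
merge 30 and 43: 73
Total encoded bits = sum of merged weights = 17 + 30 + 43 + 73 = 163.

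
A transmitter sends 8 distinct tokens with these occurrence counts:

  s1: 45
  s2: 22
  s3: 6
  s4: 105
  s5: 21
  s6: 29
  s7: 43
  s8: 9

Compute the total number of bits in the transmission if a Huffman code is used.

Build the Huffman tree bottom-up:
merge s3(6) and s8(9): 15
merge 15 and s5(21): 36
merge s2(22) and s6(29): 51
merge 36 and s7(43): 79
merge s1(45) and 51: 96
merge 79 and 96: 175
merge s4(105) and 175: 280
Total encoded bits = sum of merged weights = 15 + 36 + 51 + 79 + 96 + 175 + 280 = 732.

732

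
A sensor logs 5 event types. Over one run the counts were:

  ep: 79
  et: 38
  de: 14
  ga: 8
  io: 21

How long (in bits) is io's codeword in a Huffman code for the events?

3

Build the tree from the bottom:
combine ga(8), de(14) → 22
combine io(21), 22 → 43
combine et(38), 43 → 81
combine ep(79), 81 → 160
io's leaf is at depth 3, giving a 3-bit codeword.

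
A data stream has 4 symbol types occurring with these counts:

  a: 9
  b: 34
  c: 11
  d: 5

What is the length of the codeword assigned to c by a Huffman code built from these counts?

2

Build the tree from the bottom:
merge d(5) and a(9): 14
merge c(11) and 14: 25
merge 25 and b(34): 59
c's leaf is at depth 2, giving a 2-bit codeword.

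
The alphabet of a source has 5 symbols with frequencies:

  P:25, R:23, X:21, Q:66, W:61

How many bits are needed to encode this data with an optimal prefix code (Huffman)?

436

Merge the two smallest weights repeatedly:
X(21) + R(23) → 44
P(25) + 44 → 69
W(61) + Q(66) → 127
69 + 127 → 196
Each symbol's bit-cost is frequency × depth; summing gives 436 bits (equivalently 44 + 69 + 127 + 196).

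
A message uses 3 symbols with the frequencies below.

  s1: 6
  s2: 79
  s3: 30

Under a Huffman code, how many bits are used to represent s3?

2

Repeatedly merge the two smallest:
combine s1(6), s3(30) → 36
combine 36, s2(79) → 115
The subtree containing s3 is merged 2 times, so code length = 2.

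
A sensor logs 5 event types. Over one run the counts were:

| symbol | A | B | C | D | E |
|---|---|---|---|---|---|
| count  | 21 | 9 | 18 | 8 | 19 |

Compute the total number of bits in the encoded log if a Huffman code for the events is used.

Merge the two smallest weights repeatedly:
combine D(8), B(9) → 17
combine 17, C(18) → 35
combine E(19), A(21) → 40
combine 35, 40 → 75
Total encoded bits = sum of merged weights = 17 + 35 + 40 + 75 = 167.

167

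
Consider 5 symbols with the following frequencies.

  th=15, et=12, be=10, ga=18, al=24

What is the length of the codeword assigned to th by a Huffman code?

Repeatedly merge the two smallest:
merge be(10) and et(12): 22
merge th(15) and ga(18): 33
merge 22 and al(24): 46
merge 33 and 46: 79
th sits 2 levels below the root, so its codeword is 2 bits.

2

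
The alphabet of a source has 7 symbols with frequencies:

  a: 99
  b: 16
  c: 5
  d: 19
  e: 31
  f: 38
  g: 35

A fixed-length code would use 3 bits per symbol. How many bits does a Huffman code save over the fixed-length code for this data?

137

Fixed-length: 3 bits × 243 symbols = 729 bits.
Huffman merges:
merge c(5) and b(16): 21
merge d(19) and 21: 40
merge e(31) and g(35): 66
merge f(38) and 40: 78
merge 66 and 78: 144
merge a(99) and 144: 243
Huffman total = 21 + 40 + 66 + 78 + 144 + 243 = 592 bits.
Saving = 729 − 592 = 137 bits.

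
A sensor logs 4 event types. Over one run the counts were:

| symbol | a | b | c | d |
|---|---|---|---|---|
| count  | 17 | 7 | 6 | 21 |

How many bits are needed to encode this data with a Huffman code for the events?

Greedily combine the two least-frequent nodes:
combine c(6), b(7) → 13
combine 13, a(17) → 30
combine d(21), 30 → 51
Total encoded bits = sum of merged weights = 13 + 30 + 51 = 94.

94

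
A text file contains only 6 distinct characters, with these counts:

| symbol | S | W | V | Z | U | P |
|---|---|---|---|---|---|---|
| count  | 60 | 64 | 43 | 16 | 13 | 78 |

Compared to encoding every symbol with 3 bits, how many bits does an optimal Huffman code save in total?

Fixed-length: 3 bits × 274 symbols = 822 bits.
Huffman merges:
combine U(13), Z(16) → 29
combine 29, V(43) → 72
combine S(60), W(64) → 124
combine 72, P(78) → 150
combine 124, 150 → 274
Huffman total = 29 + 72 + 124 + 150 + 274 = 649 bits.
Saving = 822 − 649 = 173 bits.

173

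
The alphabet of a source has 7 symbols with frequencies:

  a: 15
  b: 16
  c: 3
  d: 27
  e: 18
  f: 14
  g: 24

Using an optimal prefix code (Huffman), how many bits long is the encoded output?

317

Greedily combine the two least-frequent nodes:
c(3) + f(14) → 17
a(15) + b(16) → 31
17 + e(18) → 35
g(24) + d(27) → 51
31 + 35 → 66
51 + 66 → 117
Total encoded bits = sum of merged weights = 17 + 31 + 35 + 51 + 66 + 117 = 317.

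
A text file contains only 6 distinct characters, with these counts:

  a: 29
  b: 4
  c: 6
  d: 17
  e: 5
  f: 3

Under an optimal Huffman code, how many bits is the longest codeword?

4

Merge the two lowest-weight nodes at each step:
f(3) + b(4) → 7
e(5) + c(6) → 11
7 + 11 → 18
d(17) + 18 → 35
a(29) + 35 → 64
Maximum depth reached is 4.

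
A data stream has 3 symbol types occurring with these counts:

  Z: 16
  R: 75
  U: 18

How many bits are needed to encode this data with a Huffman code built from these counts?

Merge the two smallest weights repeatedly:
merge Z(16) and U(18): 34
merge 34 and R(75): 109
The encoded length is the sum of every internal node's weight: 34 + 109 = 143 bits.

143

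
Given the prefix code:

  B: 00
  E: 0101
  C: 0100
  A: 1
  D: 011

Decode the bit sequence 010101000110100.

ECDC

Read left to right; each codeword is recognised as soon as it completes (prefix code):
  0101→E | 0100→C | 011→D | 0100→C
Decoded message: ECDC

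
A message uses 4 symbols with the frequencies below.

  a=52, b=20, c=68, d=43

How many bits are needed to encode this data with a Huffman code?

Build the Huffman tree bottom-up:
merge b(20) and d(43): 63
merge a(52) and 63: 115
merge c(68) and 115: 183
Each symbol's bit-cost is frequency × depth; summing gives 361 bits (equivalently 63 + 115 + 183).

361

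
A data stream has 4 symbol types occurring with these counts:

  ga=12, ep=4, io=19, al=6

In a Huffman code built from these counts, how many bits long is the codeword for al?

Repeatedly merge the two smallest:
merge ep(4) and al(6): 10
merge 10 and ga(12): 22
merge io(19) and 22: 41
al's leaf is at depth 3, giving a 3-bit codeword.

3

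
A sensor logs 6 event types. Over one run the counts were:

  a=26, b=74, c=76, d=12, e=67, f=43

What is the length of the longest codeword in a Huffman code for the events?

Merge the two lowest-weight nodes at each step:
combine d(12), a(26) → 38
combine 38, f(43) → 81
combine e(67), b(74) → 141
combine c(76), 81 → 157
combine 141, 157 → 298
The rarest symbols sit at the bottom; the longest codeword is 4 bits.

4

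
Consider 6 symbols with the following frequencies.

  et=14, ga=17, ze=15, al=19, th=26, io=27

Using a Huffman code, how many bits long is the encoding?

301

Build the Huffman tree bottom-up:
et(14) + ze(15) → 29
ga(17) + al(19) → 36
th(26) + io(27) → 53
29 + 36 → 65
53 + 65 → 118
Total encoded bits = sum of merged weights = 29 + 36 + 53 + 65 + 118 = 301.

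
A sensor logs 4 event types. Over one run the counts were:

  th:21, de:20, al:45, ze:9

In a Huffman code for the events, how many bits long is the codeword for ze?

Build the tree from the bottom:
ze(9) + de(20) → 29
th(21) + 29 → 50
al(45) + 50 → 95
ze's leaf is at depth 3, giving a 3-bit codeword.

3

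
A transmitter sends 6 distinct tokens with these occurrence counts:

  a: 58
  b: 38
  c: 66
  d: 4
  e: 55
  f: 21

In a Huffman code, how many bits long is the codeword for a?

2

Build the tree from the bottom:
combine d(4), f(21) → 25
combine 25, b(38) → 63
combine e(55), a(58) → 113
combine 63, c(66) → 129
combine 113, 129 → 242
a sits 2 levels below the root, so its codeword is 2 bits.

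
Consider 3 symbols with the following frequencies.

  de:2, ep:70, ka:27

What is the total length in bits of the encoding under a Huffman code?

128

Merge the two smallest weights repeatedly:
merge de(2) and ka(27): 29
merge 29 and ep(70): 99
Total encoded bits = sum of merged weights = 29 + 99 = 128.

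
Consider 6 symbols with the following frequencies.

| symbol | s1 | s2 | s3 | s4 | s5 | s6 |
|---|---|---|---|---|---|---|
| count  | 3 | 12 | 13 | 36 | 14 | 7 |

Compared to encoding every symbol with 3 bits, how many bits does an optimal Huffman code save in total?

62

Fixed-length: 3 bits × 85 symbols = 255 bits.
Huffman merges:
merge s1(3) and s6(7): 10
merge 10 and s2(12): 22
merge s3(13) and s5(14): 27
merge 22 and 27: 49
merge s4(36) and 49: 85
Huffman total = 10 + 22 + 27 + 49 + 85 = 193 bits.
Saving = 255 − 193 = 62 bits.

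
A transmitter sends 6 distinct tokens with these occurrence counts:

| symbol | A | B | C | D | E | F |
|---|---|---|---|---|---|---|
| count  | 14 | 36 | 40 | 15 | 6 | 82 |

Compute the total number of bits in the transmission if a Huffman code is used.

Merge the two smallest weights repeatedly:
combine E(6), A(14) → 20
combine D(15), 20 → 35
combine 35, B(36) → 71
combine C(40), 71 → 111
combine F(82), 111 → 193
Each symbol's bit-cost is frequency × depth; summing gives 430 bits (equivalently 20 + 35 + 71 + 111 + 193).

430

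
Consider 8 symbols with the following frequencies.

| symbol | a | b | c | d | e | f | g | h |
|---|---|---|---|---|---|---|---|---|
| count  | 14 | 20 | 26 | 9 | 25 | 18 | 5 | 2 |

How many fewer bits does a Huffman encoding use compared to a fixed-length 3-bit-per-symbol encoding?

28

Fixed-length: 3 bits × 119 symbols = 357 bits.
Huffman merges:
combine h(2), g(5) → 7
combine 7, d(9) → 16
combine a(14), 16 → 30
combine f(18), b(20) → 38
combine e(25), c(26) → 51
combine 30, 38 → 68
combine 51, 68 → 119
Huffman total = 7 + 16 + 30 + 38 + 51 + 68 + 119 = 329 bits.
Saving = 357 − 329 = 28 bits.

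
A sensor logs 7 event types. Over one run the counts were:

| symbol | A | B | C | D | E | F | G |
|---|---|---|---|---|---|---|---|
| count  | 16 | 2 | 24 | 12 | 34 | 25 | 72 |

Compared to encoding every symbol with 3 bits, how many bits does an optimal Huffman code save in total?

100

Fixed-length: 3 bits × 185 symbols = 555 bits.
Huffman merges:
combine B(2), D(12) → 14
combine 14, A(16) → 30
combine C(24), F(25) → 49
combine 30, E(34) → 64
combine 49, 64 → 113
combine G(72), 113 → 185
Huffman total = 14 + 30 + 49 + 64 + 113 + 185 = 455 bits.
Saving = 555 − 455 = 100 bits.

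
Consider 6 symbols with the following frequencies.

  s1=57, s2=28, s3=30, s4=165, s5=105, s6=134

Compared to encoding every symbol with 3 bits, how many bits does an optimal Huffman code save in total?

346

Fixed-length: 3 bits × 519 symbols = 1557 bits.
Huffman merges:
merge s2(28) and s3(30): 58
merge s1(57) and 58: 115
merge s5(105) and 115: 220
merge s6(134) and s4(165): 299
merge 220 and 299: 519
Huffman total = 58 + 115 + 220 + 299 + 519 = 1211 bits.
Saving = 1557 − 1211 = 346 bits.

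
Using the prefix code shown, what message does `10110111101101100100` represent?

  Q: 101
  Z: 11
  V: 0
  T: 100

Read left to right; each codeword is recognised as soon as it completes (prefix code):
  101→Q | 101→Q | 11→Z | 101→Q | 101→Q | 100→T | 100→T
Decoded message: QQZQQTT

QQZQQTT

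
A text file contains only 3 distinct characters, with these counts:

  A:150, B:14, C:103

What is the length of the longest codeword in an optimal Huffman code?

Merge the two lowest-weight nodes at each step:
merge B(14) and C(103): 117
merge 117 and A(150): 267
The rarest symbols sit at the bottom; the longest codeword is 2 bits.

2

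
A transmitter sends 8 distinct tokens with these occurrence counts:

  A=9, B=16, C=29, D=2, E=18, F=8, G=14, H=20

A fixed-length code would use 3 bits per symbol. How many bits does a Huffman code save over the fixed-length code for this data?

20

Fixed-length: 3 bits × 116 symbols = 348 bits.
Huffman merges:
D(2) + F(8) → 10
A(9) + 10 → 19
G(14) + B(16) → 30
E(18) + 19 → 37
H(20) + C(29) → 49
30 + 37 → 67
49 + 67 → 116
Huffman total = 10 + 19 + 30 + 37 + 49 + 67 + 116 = 328 bits.
Saving = 348 − 328 = 20 bits.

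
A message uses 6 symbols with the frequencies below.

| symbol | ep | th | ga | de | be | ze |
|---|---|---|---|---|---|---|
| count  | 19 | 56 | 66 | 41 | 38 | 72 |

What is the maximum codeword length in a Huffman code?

Merge the two lowest-weight nodes at each step:
combine ep(19), be(38) → 57
combine de(41), th(56) → 97
combine 57, ga(66) → 123
combine ze(72), 97 → 169
combine 123, 169 → 292
Maximum depth reached is 3.

3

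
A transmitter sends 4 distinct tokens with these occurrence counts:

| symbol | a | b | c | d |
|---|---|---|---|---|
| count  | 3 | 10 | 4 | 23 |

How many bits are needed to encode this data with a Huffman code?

Greedily combine the two least-frequent nodes:
merge a(3) and c(4): 7
merge 7 and b(10): 17
merge 17 and d(23): 40
Total encoded bits = sum of merged weights = 7 + 17 + 40 = 64.

64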